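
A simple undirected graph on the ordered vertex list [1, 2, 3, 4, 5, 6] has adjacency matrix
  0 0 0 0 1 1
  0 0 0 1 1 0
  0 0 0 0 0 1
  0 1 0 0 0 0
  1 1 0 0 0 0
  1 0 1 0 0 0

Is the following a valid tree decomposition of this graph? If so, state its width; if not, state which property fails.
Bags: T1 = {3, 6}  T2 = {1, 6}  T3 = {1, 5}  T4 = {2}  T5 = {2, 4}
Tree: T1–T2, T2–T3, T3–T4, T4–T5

A tree decomposition must satisfy three properties: every vertex lies in some bag; for every edge, both endpoints lie together in some bag; and for every vertex, the bags containing it form a connected subtree. Here edge (5,2) lies in no bag, so the decomposition is invalid.

No — edge (5,2) lies in no bag.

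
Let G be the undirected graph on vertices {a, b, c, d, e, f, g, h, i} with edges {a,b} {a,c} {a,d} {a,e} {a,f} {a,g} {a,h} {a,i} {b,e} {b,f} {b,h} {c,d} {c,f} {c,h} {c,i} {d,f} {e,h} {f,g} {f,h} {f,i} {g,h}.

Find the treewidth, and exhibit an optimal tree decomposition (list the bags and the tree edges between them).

Treewidth 3.
One such decomposition:
Bags: B1 = {a, b, f, h}  B2 = {a, c, f, h}  B3 = {a, c, f, i}  B4 = {a, c, d, f}  B5 = {a, b, e, h}  B6 = {a, f, g, h}
Tree: B1–B2, B2–B3, B3–B4, B1–B5, B1–B6

Each bag holds 4 vertices, so the decomposition has width 3, which upper-bounds the treewidth. On the other hand G contains the 4-clique {a, b, e, h}. A clique must lie in a single bag of any decomposition, so no decomposition can have width below 3. The upper and lower bounds meet at 3, so that is the treewidth.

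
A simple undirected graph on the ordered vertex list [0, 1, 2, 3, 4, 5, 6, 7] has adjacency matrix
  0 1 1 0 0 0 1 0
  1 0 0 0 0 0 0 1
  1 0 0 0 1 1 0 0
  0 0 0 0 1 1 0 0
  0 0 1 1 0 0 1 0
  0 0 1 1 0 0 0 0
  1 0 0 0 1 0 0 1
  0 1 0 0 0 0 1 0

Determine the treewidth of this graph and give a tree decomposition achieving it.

Treewidth 2.
One such decomposition:
Bags: B1 = {1, 6, 7}  B2 = {0, 1, 6}  B3 = {0, 4, 6}  B4 = {0, 2, 4}  B5 = {2, 3, 4}  B6 = {2, 3, 5}
Tree: B1–B2, B2–B3, B3–B4, B4–B5, B5–B6

The largest bag has 3 vertices, giving width 2; this decomposition certifies tw(G) ≤ 2. For the lower bound, G contains the cycle 7–1–0–6–7, so G is not a forest; only forests have treewidth ≤ 1, hence tw(G) ≥ 2. Therefore the treewidth is 2.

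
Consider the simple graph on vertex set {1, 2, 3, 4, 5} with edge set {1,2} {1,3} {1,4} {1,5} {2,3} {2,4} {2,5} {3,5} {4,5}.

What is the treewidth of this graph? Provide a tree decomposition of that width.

Treewidth 3.
One such decomposition:
Bags: B1 = {1, 2, 4, 5}  B2 = {1, 2, 3, 5}
Tree: B1–B2

Every bag has size at most 4, so the width is 4 − 1 = 3 and tw(G) ≤ 3. For the lower bound, the 4 vertices {1, 2, 3, 5} are pairwise adjacent, and any tree decomposition puts a clique entirely inside one bag — forcing width ≥ 3. Combining the bounds, tw(G) = 3.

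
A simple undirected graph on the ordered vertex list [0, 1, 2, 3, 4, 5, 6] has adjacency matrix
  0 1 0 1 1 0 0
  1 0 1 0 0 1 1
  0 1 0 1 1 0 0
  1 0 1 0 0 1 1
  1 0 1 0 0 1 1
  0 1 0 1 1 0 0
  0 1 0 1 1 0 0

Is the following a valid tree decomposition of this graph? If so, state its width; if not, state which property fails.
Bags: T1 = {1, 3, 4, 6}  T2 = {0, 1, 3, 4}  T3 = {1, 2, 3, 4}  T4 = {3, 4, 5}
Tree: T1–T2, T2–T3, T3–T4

A tree decomposition must satisfy three properties: every vertex lies in some bag; for every edge, both endpoints lie together in some bag; and for every vertex, the bags containing it form a connected subtree. Here edge (1,5) lies in no bag, so the decomposition is invalid.

No — edge (1,5) lies in no bag.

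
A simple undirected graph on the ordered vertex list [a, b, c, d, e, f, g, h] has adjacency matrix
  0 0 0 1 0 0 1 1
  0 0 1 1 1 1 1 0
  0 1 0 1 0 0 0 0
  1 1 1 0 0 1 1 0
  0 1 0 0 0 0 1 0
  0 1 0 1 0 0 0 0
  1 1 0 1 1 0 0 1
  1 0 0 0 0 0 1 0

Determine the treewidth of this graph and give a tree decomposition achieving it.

Each bag holds 3 vertices, so the decomposition has width 2, which upper-bounds the treewidth. On the other hand G contains the 3-clique {a, d, g}. A clique must lie in a single bag of any decomposition, so no decomposition can have width below 2. The upper and lower bounds meet at 2, so that is the treewidth.

Treewidth 2.
Bags: B1 = {b, d, g}  B2 = {b, c, d}  B3 = {b, d, f}  B4 = {a, d, g}  B5 = {b, e, g}  B6 = {a, g, h}
Tree: B1–B2, B2–B3, B1–B4, B1–B5, B4–B6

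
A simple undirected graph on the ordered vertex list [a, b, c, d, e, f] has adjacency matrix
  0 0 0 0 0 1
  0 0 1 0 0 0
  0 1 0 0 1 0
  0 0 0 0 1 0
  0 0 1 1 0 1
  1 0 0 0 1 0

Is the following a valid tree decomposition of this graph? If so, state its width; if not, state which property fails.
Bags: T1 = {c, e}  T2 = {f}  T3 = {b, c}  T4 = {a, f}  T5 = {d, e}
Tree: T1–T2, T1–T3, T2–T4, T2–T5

No — edge (e,f) lies in no bag.

A tree decomposition must satisfy three properties: every vertex lies in some bag; for every edge, both endpoints lie together in some bag; and for every vertex, the bags containing it form a connected subtree. Here edge (e,f) lies in no bag, so the decomposition is invalid.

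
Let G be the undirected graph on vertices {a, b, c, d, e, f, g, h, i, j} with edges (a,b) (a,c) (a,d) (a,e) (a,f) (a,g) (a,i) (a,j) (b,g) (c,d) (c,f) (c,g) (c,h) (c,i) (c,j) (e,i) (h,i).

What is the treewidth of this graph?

A width-2 tree decomposition is:
Bags: B1 = {a, c, i}  B2 = {a, c, g}  B3 = {a, c, f}  B4 = {a, e, i}  B5 = {a, c, d}  B6 = {a, c, j}  B7 = {c, h, i}  B8 = {a, b, g}
Tree: B1–B2, B2–B3, B1–B4, B3–B5, B3–B6, B1–B7, B2–B8
The largest bag has 3 vertices, giving width 2; this decomposition certifies tw(G) ≤ 2. On the other hand G contains the 3-clique {c, h, i}. A clique must lie in a single bag of any decomposition, so no decomposition can have width below 2. Combining the bounds, tw(G) = 2.

2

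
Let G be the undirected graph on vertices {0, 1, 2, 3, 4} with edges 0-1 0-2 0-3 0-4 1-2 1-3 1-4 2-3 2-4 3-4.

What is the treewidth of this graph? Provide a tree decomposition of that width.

Treewidth 4.
One optimal decomposition is:
Bags: B1 = {0, 1, 2, 3, 4}
Tree: (single bag)

With just one bag of size 5, the width is 5 − 1 = 4, so tw(G) ≤ 4. For the lower bound, the 5 vertices {0, 1, 2, 3, 4} are pairwise adjacent, and any tree decomposition puts a clique entirely inside one bag — forcing width ≥ 4. Hence tw(G) = 4 exactly.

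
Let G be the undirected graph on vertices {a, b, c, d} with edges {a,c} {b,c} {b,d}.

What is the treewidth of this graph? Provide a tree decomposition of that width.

Each bag holds 2 vertices, so the decomposition has width 1, which upper-bounds the treewidth. G has an edge, so its treewidth is at least 1. Hence tw(G) = 1 exactly.

Treewidth 1.
Bags: B1 = {b, d}  B2 = {b, c}  B3 = {a, c}
Tree: B1–B2, B2–B3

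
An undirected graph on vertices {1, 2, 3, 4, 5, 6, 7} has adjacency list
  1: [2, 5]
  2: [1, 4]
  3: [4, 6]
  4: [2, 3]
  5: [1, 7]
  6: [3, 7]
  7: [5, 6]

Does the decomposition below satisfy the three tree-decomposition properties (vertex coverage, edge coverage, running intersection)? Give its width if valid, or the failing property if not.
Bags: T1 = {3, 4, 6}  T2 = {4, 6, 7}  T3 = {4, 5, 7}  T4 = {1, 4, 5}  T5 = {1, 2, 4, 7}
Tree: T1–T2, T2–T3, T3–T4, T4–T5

A tree decomposition must satisfy three properties: every vertex lies in some bag; for every edge, both endpoints lie together in some bag; and for every vertex, the bags containing it form a connected subtree. Here bags containing vertex 7 are not connected in the tree, so the decomposition is invalid.

No — bags containing vertex 7 are not connected in the tree.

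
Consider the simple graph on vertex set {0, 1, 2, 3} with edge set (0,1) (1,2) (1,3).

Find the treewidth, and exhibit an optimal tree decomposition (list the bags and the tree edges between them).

Treewidth 1.
One such decomposition:
Bags: B1 = {1, 2}  B2 = {1, 3}  B3 = {0, 1}
Tree: B1–B2, B2–B3

Every bag has size at most 2, so the width is 2 − 1 = 1 and tw(G) ≤ 1. G has an edge, so its treewidth is at least 1. Therefore the treewidth is 1.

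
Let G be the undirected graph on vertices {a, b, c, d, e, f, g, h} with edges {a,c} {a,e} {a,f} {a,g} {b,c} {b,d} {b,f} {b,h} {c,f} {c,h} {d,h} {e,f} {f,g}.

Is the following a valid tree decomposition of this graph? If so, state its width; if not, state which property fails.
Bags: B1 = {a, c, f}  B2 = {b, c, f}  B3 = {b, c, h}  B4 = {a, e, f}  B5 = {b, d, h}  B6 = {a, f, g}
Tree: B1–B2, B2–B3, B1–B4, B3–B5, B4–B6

Vertex coverage: the bags together contain {a, b, c, d, e, f, g, h}, the full vertex set. Edge coverage: each edge of G has both endpoints in at least one bag. Running intersection: for every vertex, the bags containing it form a connected subtree. All three properties hold, so this is a valid tree decomposition of width max|bag| − 1 = 2, and hence tw(G) ≤ 2.

Yes; width 2.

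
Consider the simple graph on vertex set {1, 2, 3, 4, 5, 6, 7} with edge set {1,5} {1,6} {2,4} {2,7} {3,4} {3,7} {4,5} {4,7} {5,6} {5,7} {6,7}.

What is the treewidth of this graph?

A width-2 tree decomposition is:
Bags: B1 = {2, 4, 7}  B2 = {3, 4, 7}  B3 = {4, 5, 7}  B4 = {5, 6, 7}  B5 = {1, 5, 6}
Tree: B1–B2, B1–B3, B3–B4, B4–B5
Each bag holds 3 vertices, so the decomposition has width 2, which upper-bounds the treewidth. On the other hand G contains the 3-clique {1, 5, 6}. A clique must lie in a single bag of any decomposition, so no decomposition can have width below 2. Therefore the treewidth is 2.

2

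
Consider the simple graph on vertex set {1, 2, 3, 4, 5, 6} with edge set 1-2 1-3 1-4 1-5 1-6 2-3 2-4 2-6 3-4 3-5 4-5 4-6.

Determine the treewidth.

3

A width-3 tree decomposition is:
Bags: B1 = {1, 2, 3, 4}  B2 = {1, 3, 4, 5}  B3 = {1, 2, 4, 6}
Tree: B1–B2, B1–B3
The largest bag has 4 vertices, giving width 3; this decomposition certifies tw(G) ≤ 3. For the lower bound, the 4 vertices {1, 2, 3, 4} are pairwise adjacent, and any tree decomposition puts a clique entirely inside one bag — forcing width ≥ 3. Combining the bounds, tw(G) = 3.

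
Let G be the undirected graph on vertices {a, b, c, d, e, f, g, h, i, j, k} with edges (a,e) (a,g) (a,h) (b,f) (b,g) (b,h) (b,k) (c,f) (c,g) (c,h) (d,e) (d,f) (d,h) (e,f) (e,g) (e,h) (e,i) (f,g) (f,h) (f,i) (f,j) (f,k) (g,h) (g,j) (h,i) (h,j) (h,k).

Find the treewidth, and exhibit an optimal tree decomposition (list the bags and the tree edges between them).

Treewidth 3.
One optimal decomposition is:
Bags: B1 = {a, e, g, h}  B2 = {e, f, g, h}  B3 = {b, f, g, h}  B4 = {f, g, h, j}  B5 = {d, e, f, h}  B6 = {c, f, g, h}  B7 = {e, f, h, i}  B8 = {b, f, h, k}
Tree: B1–B2, B2–B3, B2–B4, B2–B5, B3–B6, B5–B7, B3–B8

Every bag has size at most 4, so the width is 4 − 1 = 3 and tw(G) ≤ 3. Conversely, {a, e, g, h} is a clique of size 4, and the vertices of any clique must share a bag in every tree decomposition; so some bag has ≥ 4 vertices and tw(G) ≥ 3. Therefore the treewidth is 3.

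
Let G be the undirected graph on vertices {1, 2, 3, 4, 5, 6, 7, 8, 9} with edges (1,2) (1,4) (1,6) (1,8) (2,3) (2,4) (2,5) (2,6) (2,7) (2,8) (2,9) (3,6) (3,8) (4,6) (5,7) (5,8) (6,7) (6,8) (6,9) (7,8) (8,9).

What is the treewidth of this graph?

3

A width-3 tree decomposition is:
Bags: B1 = {2, 6, 7, 8}  B2 = {2, 3, 6, 8}  B3 = {1, 2, 6, 8}  B4 = {2, 6, 8, 9}  B5 = {1, 2, 4, 6}  B6 = {2, 5, 7, 8}
Tree: B1–B2, B2–B3, B1–B4, B3–B5, B1–B6
Every bag has size at most 4, so the width is 4 − 1 = 3 and tw(G) ≤ 3. On the other hand G contains the 4-clique {2, 5, 7, 8}. A clique must lie in a single bag of any decomposition, so no decomposition can have width below 3. The upper and lower bounds meet at 3, so that is the treewidth.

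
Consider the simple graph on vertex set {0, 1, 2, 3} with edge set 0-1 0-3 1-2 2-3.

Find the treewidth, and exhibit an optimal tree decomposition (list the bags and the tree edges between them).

Treewidth 2.
One such decomposition:
Bags: B1 = {0, 2, 3}  B2 = {0, 1, 2}
Tree: B1–B2

Each bag holds 3 vertices, so the decomposition has width 2, which upper-bounds the treewidth. The edges 2–3–0–1–2 form a cycle, so G is not a tree and its treewidth is at least 2. The upper and lower bounds meet at 2, so that is the treewidth.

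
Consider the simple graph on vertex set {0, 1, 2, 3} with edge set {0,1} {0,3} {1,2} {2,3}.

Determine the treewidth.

A width-2 tree decomposition is:
Bags: B1 = {0, 2, 3}  B2 = {0, 1, 2}
Tree: B1–B2
Every bag has size at most 3, so the width is 3 − 1 = 2 and tw(G) ≤ 2. Since 2–3–0–1–2 is a cycle in G, G is not acyclic. Forests are exactly the graphs of treewidth ≤ 1, so tw(G) ≥ 2. Therefore the treewidth is 2.

2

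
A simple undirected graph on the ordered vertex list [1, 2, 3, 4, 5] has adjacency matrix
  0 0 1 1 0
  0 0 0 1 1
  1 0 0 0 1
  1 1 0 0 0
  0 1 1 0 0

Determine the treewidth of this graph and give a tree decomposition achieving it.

Every bag has size at most 3, so the width is 3 − 1 = 2 and tw(G) ≤ 2. The edges 1–3–5–2–4–1 form a cycle, so G is not a tree and its treewidth is at least 2. The upper and lower bounds meet at 2, so that is the treewidth.

Treewidth 2.
One optimal decomposition is:
Bags: B1 = {1, 3, 5}  B2 = {1, 2, 5}  B3 = {1, 2, 4}
Tree: B1–B2, B2–B3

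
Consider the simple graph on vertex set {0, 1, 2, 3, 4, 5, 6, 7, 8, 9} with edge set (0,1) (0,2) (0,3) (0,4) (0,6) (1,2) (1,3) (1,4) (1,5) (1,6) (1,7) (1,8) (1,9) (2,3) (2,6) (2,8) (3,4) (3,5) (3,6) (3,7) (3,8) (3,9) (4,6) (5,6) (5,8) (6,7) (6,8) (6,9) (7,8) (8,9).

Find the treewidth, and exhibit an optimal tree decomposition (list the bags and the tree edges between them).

Each bag holds 5 vertices, so the decomposition has width 4, which upper-bounds the treewidth. Conversely, {0, 1, 2, 3, 6} is a clique of size 5, and the vertices of any clique must share a bag in every tree decomposition; so some bag has ≥ 5 vertices and tw(G) ≥ 4. Combining the bounds, tw(G) = 4.

Treewidth 4.
Bags: B1 = {1, 3, 6, 7, 8}  B2 = {1, 2, 3, 6, 8}  B3 = {0, 1, 2, 3, 6}  B4 = {0, 1, 3, 4, 6}  B5 = {1, 3, 6, 8, 9}  B6 = {1, 3, 5, 6, 8}
Tree: B1–B2, B2–B3, B3–B4, B2–B5, B2–B6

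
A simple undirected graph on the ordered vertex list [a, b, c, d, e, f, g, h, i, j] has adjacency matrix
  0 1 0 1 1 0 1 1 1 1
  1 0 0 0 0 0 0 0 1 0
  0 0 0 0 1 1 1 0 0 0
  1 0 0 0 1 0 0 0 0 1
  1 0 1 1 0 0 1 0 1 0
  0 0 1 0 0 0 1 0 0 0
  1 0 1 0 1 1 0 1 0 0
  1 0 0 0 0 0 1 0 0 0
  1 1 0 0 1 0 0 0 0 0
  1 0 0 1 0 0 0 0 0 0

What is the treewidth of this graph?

2

A width-2 tree decomposition is:
Bags: B1 = {a, e, i}  B2 = {a, d, e}  B3 = {a, b, i}  B4 = {a, d, j}  B5 = {a, e, g}  B6 = {c, e, g}  B7 = {a, g, h}  B8 = {c, f, g}
Tree: B1–B2, B1–B3, B2–B4, B1–B5, B5–B6, B5–B7, B6–B8
The largest bag has 3 vertices, giving width 2; this decomposition certifies tw(G) ≤ 2. For the lower bound, the 3 vertices {a, d, j} are pairwise adjacent, and any tree decomposition puts a clique entirely inside one bag — forcing width ≥ 2. Hence tw(G) = 2 exactly.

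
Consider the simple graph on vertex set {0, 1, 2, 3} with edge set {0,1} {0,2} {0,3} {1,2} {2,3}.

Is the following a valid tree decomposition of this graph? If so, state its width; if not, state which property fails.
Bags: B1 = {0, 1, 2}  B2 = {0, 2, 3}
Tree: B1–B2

Yes; width 2.

Vertex coverage: the bags together contain {0, 1, 2, 3}, the full vertex set. Edge coverage: each edge of G has both endpoints in at least one bag. Running intersection: for every vertex, the bags containing it form a connected subtree. All three properties hold, so this is a valid tree decomposition of width max|bag| − 1 = 2, and hence tw(G) ≤ 2.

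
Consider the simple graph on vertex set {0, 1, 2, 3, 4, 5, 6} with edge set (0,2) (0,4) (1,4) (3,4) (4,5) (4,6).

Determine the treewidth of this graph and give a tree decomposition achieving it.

Each bag holds 2 vertices, so the decomposition has width 1, which upper-bounds the treewidth. G has an edge, so its treewidth is at least 1. Hence tw(G) = 1 exactly.

Treewidth 1.
One such decomposition:
Bags: B1 = {4, 6}  B2 = {0, 4}  B3 = {0, 2}  B4 = {4, 5}  B5 = {1, 4}  B6 = {3, 4}
Tree: B1–B2, B2–B3, B1–B4, B1–B5, B5–B6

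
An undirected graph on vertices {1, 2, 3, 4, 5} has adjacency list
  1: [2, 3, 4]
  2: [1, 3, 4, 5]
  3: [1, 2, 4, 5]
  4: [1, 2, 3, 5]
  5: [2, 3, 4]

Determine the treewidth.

3

A width-3 tree decomposition is:
Bags: B1 = {1, 2, 3, 4}  B2 = {2, 3, 4, 5}
Tree: B1–B2
Every bag has size at most 4, so the width is 4 − 1 = 3 and tw(G) ≤ 3. On the other hand G contains the 4-clique {1, 2, 3, 4}. A clique must lie in a single bag of any decomposition, so no decomposition can have width below 3. Therefore the treewidth is 3.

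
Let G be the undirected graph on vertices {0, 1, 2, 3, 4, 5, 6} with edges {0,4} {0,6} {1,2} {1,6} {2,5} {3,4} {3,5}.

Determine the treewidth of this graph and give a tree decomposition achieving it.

Treewidth 2.
Bags: B1 = {0, 4, 6}  B2 = {1, 4, 6}  B3 = {1, 2, 4}  B4 = {2, 4, 5}  B5 = {3, 4, 5}
Tree: B1–B2, B2–B3, B3–B4, B4–B5

Every bag has size at most 3, so the width is 3 − 1 = 2 and tw(G) ≤ 2. The edges 4–0–6–1–2–5–3–4 form a cycle, so G is not a tree and its treewidth is at least 2. Combining the bounds, tw(G) = 2.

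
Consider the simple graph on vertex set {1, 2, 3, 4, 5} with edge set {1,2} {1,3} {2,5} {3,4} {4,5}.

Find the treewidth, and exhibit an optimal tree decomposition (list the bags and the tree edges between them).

Treewidth 2.
One optimal decomposition is:
Bags: B1 = {2, 4, 5}  B2 = {2, 3, 4}  B3 = {1, 2, 3}
Tree: B1–B2, B2–B3

The largest bag has 3 vertices, giving width 2; this decomposition certifies tw(G) ≤ 2. The edges 2–5–4–3–1–2 form a cycle, so G is not a tree and its treewidth is at least 2. Therefore the treewidth is 2.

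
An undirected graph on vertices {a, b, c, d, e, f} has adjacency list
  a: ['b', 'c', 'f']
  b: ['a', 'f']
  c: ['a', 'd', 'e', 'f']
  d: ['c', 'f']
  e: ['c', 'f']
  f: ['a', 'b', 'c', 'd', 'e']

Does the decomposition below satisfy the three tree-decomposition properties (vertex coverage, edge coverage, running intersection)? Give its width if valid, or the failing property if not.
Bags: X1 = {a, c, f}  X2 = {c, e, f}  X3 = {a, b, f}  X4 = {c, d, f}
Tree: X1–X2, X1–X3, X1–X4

Yes; width 2.

Vertex coverage: the bags together contain {a, b, c, d, e, f}, the full vertex set. Edge coverage: each edge of G has both endpoints in at least one bag. Running intersection: for every vertex, the bags containing it form a connected subtree. All three properties hold, so this is a valid tree decomposition of width max|bag| − 1 = 2, and hence tw(G) ≤ 2.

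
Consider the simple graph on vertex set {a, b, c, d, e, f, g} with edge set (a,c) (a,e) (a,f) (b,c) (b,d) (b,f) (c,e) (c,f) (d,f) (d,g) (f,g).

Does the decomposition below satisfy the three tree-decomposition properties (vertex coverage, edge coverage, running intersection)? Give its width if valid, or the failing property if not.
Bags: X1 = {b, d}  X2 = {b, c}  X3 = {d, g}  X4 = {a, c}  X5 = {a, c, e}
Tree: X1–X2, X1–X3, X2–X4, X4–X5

No — vertex f appears in no bag.

A tree decomposition must satisfy three properties: every vertex lies in some bag; for every edge, both endpoints lie together in some bag; and for every vertex, the bags containing it form a connected subtree. Here vertex f appears in no bag, so the decomposition is invalid.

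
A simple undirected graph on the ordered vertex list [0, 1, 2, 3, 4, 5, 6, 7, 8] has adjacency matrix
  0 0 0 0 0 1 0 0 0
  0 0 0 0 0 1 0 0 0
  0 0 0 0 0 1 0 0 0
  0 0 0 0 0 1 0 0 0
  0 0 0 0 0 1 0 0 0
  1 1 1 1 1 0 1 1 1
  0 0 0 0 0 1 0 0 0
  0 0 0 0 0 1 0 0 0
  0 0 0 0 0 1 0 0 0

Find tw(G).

A width-1 tree decomposition is:
Bags: B1 = {5, 6}  B2 = {4, 5}  B3 = {3, 5}  B4 = {1, 5}  B5 = {0, 5}  B6 = {2, 5}  B7 = {5, 8}  B8 = {5, 7}
Tree: B1–B2, B2–B3, B1–B4, B3–B5, B1–B6, B1–B7, B1–B8
The largest bag has 2 vertices, giving width 1; this decomposition certifies tw(G) ≤ 1. Since G has at least one edge (e.g. 6–5), it is not an edgeless graph, so tw(G) ≥ 1. Hence tw(G) = 1 exactly.

1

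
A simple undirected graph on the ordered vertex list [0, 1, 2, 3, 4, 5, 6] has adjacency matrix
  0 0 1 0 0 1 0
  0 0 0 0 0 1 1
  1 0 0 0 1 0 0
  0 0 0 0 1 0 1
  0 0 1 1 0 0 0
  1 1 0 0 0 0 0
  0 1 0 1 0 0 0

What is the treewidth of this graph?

2

A width-2 tree decomposition is:
Bags: B1 = {0, 2, 5}  B2 = {1, 2, 5}  B3 = {1, 2, 6}  B4 = {2, 3, 6}  B5 = {2, 3, 4}
Tree: B1–B2, B2–B3, B3–B4, B4–B5
The largest bag has 3 vertices, giving width 2; this decomposition certifies tw(G) ≤ 2. For the lower bound, G contains the cycle 2–0–5–1–6–3–4–2, so G is not a forest; only forests have treewidth ≤ 1, hence tw(G) ≥ 2. Therefore the treewidth is 2.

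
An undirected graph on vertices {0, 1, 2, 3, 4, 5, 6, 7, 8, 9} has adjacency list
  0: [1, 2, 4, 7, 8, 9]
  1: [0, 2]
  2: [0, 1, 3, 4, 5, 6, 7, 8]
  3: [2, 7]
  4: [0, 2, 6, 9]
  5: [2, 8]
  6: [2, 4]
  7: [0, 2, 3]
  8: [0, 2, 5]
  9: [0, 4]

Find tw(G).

A width-2 tree decomposition is:
Bags: B1 = {0, 1, 2}  B2 = {0, 2, 8}  B3 = {0, 2, 4}  B4 = {0, 4, 9}  B5 = {2, 4, 6}  B6 = {2, 5, 8}  B7 = {0, 2, 7}  B8 = {2, 3, 7}
Tree: B1–B2, B2–B3, B3–B4, B3–B5, B2–B6, B3–B7, B7–B8
Each bag holds 3 vertices, so the decomposition has width 2, which upper-bounds the treewidth. Conversely, {0, 4, 9} is a clique of size 3, and the vertices of any clique must share a bag in every tree decomposition; so some bag has ≥ 3 vertices and tw(G) ≥ 2. Hence tw(G) = 2 exactly.

2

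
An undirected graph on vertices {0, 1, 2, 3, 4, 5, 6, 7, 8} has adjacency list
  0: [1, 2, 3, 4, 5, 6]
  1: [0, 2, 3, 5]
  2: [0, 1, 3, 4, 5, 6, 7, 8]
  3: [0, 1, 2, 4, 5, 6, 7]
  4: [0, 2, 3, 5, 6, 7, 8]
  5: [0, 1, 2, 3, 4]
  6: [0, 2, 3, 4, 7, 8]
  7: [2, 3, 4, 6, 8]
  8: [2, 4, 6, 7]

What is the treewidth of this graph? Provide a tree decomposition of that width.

Each bag holds 5 vertices, so the decomposition has width 4, which upper-bounds the treewidth. For the lower bound, the 5 vertices {2, 4, 6, 7, 8} are pairwise adjacent, and any tree decomposition puts a clique entirely inside one bag — forcing width ≥ 4. The upper and lower bounds meet at 4, so that is the treewidth.

Treewidth 4.
One optimal decomposition is:
Bags: B1 = {0, 2, 3, 4, 5}  B2 = {0, 2, 3, 4, 6}  B3 = {0, 1, 2, 3, 5}  B4 = {2, 3, 4, 6, 7}  B5 = {2, 4, 6, 7, 8}
Tree: B1–B2, B1–B3, B2–B4, B4–B5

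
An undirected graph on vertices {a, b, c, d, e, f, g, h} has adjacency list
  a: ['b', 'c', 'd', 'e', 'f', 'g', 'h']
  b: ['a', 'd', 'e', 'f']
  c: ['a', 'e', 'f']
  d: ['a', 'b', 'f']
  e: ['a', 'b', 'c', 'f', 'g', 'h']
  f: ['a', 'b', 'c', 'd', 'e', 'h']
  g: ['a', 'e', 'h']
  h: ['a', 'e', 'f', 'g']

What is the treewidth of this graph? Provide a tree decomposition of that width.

Treewidth 3.
Bags: B1 = {a, b, e, f}  B2 = {a, e, f, h}  B3 = {a, b, d, f}  B4 = {a, c, e, f}  B5 = {a, e, g, h}
Tree: B1–B2, B1–B3, B1–B4, B2–B5

Each bag holds 4 vertices, so the decomposition has width 3, which upper-bounds the treewidth. Conversely, {a, e, g, h} is a clique of size 4, and the vertices of any clique must share a bag in every tree decomposition; so some bag has ≥ 4 vertices and tw(G) ≥ 3. Therefore the treewidth is 3.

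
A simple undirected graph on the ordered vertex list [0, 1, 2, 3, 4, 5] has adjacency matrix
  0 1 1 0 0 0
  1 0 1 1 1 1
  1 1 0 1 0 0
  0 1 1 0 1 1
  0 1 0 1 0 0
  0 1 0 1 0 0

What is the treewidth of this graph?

A width-2 tree decomposition is:
Bags: B1 = {1, 3, 5}  B2 = {1, 2, 3}  B3 = {0, 1, 2}  B4 = {1, 3, 4}
Tree: B1–B2, B2–B3, B2–B4
Each bag holds 3 vertices, so the decomposition has width 2, which upper-bounds the treewidth. On the other hand G contains the 3-clique {0, 1, 2}. A clique must lie in a single bag of any decomposition, so no decomposition can have width below 2. The upper and lower bounds meet at 2, so that is the treewidth.

2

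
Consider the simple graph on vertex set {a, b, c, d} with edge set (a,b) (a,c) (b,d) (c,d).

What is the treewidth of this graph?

2

A width-2 tree decomposition is:
Bags: B1 = {a, c, d}  B2 = {a, b, d}
Tree: B1–B2
The largest bag has 3 vertices, giving width 2; this decomposition certifies tw(G) ≤ 2. The edges d–c–a–b–d form a cycle, so G is not a tree and its treewidth is at least 2. Therefore the treewidth is 2.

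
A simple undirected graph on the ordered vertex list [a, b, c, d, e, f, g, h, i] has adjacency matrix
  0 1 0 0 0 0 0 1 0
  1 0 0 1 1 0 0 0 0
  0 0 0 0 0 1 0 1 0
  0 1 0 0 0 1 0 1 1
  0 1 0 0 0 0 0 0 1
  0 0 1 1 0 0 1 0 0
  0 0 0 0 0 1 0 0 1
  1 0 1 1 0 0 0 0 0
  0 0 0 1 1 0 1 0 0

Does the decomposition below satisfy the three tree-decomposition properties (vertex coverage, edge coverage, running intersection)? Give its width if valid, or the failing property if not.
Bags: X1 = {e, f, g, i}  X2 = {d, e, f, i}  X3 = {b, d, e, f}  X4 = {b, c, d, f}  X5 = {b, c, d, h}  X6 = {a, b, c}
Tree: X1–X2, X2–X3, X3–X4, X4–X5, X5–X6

No — edge (h,a) lies in no bag.

A tree decomposition must satisfy three properties: every vertex lies in some bag; for every edge, both endpoints lie together in some bag; and for every vertex, the bags containing it form a connected subtree. Here edge (h,a) lies in no bag, so the decomposition is invalid.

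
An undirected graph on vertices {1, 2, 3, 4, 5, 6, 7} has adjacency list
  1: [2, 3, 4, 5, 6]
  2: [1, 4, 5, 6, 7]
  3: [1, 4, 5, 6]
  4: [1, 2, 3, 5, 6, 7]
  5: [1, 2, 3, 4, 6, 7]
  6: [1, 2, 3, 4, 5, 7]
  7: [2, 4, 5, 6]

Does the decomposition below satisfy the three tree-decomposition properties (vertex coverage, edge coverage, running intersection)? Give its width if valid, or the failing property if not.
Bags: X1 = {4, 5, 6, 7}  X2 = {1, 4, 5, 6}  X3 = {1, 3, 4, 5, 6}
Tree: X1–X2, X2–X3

A tree decomposition must satisfy three properties: every vertex lies in some bag; for every edge, both endpoints lie together in some bag; and for every vertex, the bags containing it form a connected subtree. Here vertex 2 appears in no bag, so the decomposition is invalid.

No — vertex 2 appears in no bag.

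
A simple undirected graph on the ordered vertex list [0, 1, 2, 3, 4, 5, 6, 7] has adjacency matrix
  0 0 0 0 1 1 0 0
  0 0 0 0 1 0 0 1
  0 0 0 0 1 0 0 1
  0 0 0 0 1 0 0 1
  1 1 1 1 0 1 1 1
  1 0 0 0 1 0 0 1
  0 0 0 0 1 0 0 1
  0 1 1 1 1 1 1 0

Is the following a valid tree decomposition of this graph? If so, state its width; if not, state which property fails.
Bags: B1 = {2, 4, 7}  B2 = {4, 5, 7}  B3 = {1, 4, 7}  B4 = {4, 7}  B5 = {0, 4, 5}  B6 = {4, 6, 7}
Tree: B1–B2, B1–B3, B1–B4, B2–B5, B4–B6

A tree decomposition must satisfy three properties: every vertex lies in some bag; for every edge, both endpoints lie together in some bag; and for every vertex, the bags containing it form a connected subtree. Here vertex 3 appears in no bag, so the decomposition is invalid.

No — vertex 3 appears in no bag.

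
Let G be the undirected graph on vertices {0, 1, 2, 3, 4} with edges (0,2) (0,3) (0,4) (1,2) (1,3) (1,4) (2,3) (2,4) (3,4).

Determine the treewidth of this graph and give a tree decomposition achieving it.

Treewidth 3.
One optimal decomposition is:
Bags: B1 = {1, 2, 3, 4}  B2 = {0, 2, 3, 4}
Tree: B1–B2

Each bag holds 4 vertices, so the decomposition has width 3, which upper-bounds the treewidth. For the lower bound, the 4 vertices {0, 2, 3, 4} are pairwise adjacent, and any tree decomposition puts a clique entirely inside one bag — forcing width ≥ 3. Hence tw(G) = 3 exactly.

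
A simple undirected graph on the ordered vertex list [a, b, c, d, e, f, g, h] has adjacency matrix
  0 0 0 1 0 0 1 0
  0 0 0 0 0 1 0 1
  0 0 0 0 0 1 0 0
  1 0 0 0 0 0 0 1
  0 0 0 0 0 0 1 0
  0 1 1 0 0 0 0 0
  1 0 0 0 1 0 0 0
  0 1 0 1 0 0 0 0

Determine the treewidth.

1

A width-1 tree decomposition is:
Bags: B1 = {c, f}  B2 = {b, f}  B3 = {b, h}  B4 = {d, h}  B5 = {a, d}  B6 = {a, g}  B7 = {e, g}
Tree: B1–B2, B2–B3, B3–B4, B4–B5, B5–B6, B6–B7
The largest bag has 2 vertices, giving width 1; this decomposition certifies tw(G) ≤ 1. G has an edge, so its treewidth is at least 1. Combining the bounds, tw(G) = 1.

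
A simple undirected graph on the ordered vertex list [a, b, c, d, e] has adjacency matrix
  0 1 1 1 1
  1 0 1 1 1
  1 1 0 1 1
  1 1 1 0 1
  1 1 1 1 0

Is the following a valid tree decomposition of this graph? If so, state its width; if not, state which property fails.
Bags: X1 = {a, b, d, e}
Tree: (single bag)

A tree decomposition must satisfy three properties: every vertex lies in some bag; for every edge, both endpoints lie together in some bag; and for every vertex, the bags containing it form a connected subtree. Here vertex c appears in no bag, so the decomposition is invalid.

No — vertex c appears in no bag.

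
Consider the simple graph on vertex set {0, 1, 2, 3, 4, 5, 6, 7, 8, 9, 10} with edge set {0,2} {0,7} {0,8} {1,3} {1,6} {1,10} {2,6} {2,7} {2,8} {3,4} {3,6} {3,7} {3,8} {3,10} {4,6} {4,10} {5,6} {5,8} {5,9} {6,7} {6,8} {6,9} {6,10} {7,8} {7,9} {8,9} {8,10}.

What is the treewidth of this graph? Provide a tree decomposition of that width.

Treewidth 3.
One such decomposition:
Bags: B1 = {3, 6, 7, 8}  B2 = {6, 7, 8, 9}  B3 = {3, 6, 8, 10}  B4 = {2, 6, 7, 8}  B5 = {5, 6, 8, 9}  B6 = {1, 3, 6, 10}  B7 = {3, 4, 6, 10}  B8 = {0, 2, 7, 8}
Tree: B1–B2, B1–B3, B2–B4, B2–B5, B3–B6, B3–B7, B4–B8

The largest bag has 4 vertices, giving width 3; this decomposition certifies tw(G) ≤ 3. On the other hand G contains the 4-clique {0, 2, 7, 8}. A clique must lie in a single bag of any decomposition, so no decomposition can have width below 3. Therefore the treewidth is 3.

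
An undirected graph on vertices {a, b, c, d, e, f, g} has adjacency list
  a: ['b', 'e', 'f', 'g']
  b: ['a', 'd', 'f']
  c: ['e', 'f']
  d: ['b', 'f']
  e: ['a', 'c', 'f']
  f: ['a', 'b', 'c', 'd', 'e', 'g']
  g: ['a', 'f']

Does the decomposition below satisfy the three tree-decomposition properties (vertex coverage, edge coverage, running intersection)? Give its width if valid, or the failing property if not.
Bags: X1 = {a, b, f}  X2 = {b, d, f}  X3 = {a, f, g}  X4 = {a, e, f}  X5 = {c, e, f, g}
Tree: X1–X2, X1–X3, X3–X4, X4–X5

No — bags containing vertex g are not connected in the tree.

A tree decomposition must satisfy three properties: every vertex lies in some bag; for every edge, both endpoints lie together in some bag; and for every vertex, the bags containing it form a connected subtree. Here bags containing vertex g are not connected in the tree, so the decomposition is invalid.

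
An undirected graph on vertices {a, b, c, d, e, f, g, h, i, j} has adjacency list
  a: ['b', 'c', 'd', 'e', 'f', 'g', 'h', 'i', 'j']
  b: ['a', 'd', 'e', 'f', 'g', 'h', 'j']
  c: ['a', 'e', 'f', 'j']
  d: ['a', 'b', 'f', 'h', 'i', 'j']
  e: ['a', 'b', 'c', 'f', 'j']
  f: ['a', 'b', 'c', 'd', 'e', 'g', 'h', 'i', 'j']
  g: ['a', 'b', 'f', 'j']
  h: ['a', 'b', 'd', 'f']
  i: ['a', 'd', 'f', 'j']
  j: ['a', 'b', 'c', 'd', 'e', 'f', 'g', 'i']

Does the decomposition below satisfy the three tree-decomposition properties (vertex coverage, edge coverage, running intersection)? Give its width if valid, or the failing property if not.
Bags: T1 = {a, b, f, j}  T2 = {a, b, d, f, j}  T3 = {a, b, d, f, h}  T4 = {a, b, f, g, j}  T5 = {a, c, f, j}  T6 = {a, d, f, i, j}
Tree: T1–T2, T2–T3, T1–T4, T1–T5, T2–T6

No — vertex e appears in no bag.

A tree decomposition must satisfy three properties: every vertex lies in some bag; for every edge, both endpoints lie together in some bag; and for every vertex, the bags containing it form a connected subtree. Here vertex e appears in no bag, so the decomposition is invalid.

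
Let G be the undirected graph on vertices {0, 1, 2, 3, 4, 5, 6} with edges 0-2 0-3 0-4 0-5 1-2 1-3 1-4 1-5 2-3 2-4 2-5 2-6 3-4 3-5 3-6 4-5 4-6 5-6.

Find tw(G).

A width-4 tree decomposition is:
Bags: B1 = {2, 3, 4, 5, 6}  B2 = {1, 2, 3, 4, 5}  B3 = {0, 2, 3, 4, 5}
Tree: B1–B2, B1–B3
Each bag holds 5 vertices, so the decomposition has width 4, which upper-bounds the treewidth. For the lower bound, the 5 vertices {0, 2, 3, 4, 5} are pairwise adjacent, and any tree decomposition puts a clique entirely inside one bag — forcing width ≥ 4. The upper and lower bounds meet at 4, so that is the treewidth.

4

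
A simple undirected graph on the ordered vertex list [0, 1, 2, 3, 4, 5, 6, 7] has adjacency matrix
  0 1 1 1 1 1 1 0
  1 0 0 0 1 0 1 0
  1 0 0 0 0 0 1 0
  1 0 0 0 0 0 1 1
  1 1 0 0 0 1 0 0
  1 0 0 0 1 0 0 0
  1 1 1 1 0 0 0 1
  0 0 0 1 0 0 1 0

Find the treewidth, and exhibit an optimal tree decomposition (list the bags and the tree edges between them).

Each bag holds 3 vertices, so the decomposition has width 2, which upper-bounds the treewidth. On the other hand G contains the 3-clique {0, 1, 4}. A clique must lie in a single bag of any decomposition, so no decomposition can have width below 2. Hence tw(G) = 2 exactly.

Treewidth 2.
Bags: B1 = {0, 3, 6}  B2 = {0, 1, 6}  B3 = {0, 1, 4}  B4 = {0, 2, 6}  B5 = {3, 6, 7}  B6 = {0, 4, 5}
Tree: B1–B2, B2–B3, B2–B4, B1–B5, B3–B6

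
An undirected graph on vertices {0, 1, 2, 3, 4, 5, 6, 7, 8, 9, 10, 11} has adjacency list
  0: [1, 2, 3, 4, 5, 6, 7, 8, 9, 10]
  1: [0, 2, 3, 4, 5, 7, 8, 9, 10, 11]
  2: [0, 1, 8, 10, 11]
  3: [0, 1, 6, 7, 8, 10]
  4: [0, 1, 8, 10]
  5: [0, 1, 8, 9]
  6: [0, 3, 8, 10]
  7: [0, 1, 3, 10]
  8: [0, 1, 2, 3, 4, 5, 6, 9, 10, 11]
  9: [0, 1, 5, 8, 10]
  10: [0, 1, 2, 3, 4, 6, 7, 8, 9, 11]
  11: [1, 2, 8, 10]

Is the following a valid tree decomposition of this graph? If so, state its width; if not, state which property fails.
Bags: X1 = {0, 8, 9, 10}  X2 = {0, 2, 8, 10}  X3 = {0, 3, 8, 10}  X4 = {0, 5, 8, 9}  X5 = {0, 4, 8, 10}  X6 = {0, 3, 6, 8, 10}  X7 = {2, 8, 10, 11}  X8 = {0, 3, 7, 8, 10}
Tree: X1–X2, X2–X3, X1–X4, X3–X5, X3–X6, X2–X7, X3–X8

A tree decomposition must satisfy three properties: every vertex lies in some bag; for every edge, both endpoints lie together in some bag; and for every vertex, the bags containing it form a connected subtree. Here vertex 1 appears in no bag, so the decomposition is invalid.

No — vertex 1 appears in no bag.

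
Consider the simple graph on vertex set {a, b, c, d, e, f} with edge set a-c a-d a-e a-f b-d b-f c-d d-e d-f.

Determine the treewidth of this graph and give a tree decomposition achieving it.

Treewidth 2.
Bags: B1 = {a, d, f}  B2 = {b, d, f}  B3 = {a, d, e}  B4 = {a, c, d}
Tree: B1–B2, B1–B3, B1–B4

Each bag holds 3 vertices, so the decomposition has width 2, which upper-bounds the treewidth. Conversely, {a, d, e} is a clique of size 3, and the vertices of any clique must share a bag in every tree decomposition; so some bag has ≥ 3 vertices and tw(G) ≥ 2. Hence tw(G) = 2 exactly.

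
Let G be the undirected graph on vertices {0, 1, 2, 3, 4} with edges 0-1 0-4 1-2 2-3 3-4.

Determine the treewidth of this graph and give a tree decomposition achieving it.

Each bag holds 3 vertices, so the decomposition has width 2, which upper-bounds the treewidth. For the lower bound, G contains the cycle 1–0–4–3–2–1, so G is not a forest; only forests have treewidth ≤ 1, hence tw(G) ≥ 2. Hence tw(G) = 2 exactly.

Treewidth 2.
One such decomposition:
Bags: B1 = {0, 1, 4}  B2 = {1, 3, 4}  B3 = {1, 2, 3}
Tree: B1–B2, B2–B3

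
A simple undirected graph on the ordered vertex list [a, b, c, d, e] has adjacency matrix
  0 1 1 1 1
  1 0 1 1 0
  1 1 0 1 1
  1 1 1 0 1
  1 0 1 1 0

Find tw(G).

A width-3 tree decomposition is:
Bags: B1 = {a, c, d, e}  B2 = {a, b, c, d}
Tree: B1–B2
Every bag has size at most 4, so the width is 4 − 1 = 3 and tw(G) ≤ 3. On the other hand G contains the 4-clique {a, c, d, e}. A clique must lie in a single bag of any decomposition, so no decomposition can have width below 3. The upper and lower bounds meet at 3, so that is the treewidth.

3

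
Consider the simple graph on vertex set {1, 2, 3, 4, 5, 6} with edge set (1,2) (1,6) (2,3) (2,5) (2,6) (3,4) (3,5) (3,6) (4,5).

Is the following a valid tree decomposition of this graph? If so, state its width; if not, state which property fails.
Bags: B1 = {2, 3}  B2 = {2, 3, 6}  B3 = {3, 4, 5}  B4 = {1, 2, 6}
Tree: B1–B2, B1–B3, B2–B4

A tree decomposition must satisfy three properties: every vertex lies in some bag; for every edge, both endpoints lie together in some bag; and for every vertex, the bags containing it form a connected subtree. Here edge (5,2) lies in no bag, so the decomposition is invalid.

No — edge (5,2) lies in no bag.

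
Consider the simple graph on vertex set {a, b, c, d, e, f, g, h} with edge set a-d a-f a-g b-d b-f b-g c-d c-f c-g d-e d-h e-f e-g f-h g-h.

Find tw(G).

3

A width-3 tree decomposition is:
Bags: B1 = {c, d, f, g}  B2 = {a, d, f, g}  B3 = {d, f, g, h}  B4 = {d, e, f, g}  B5 = {b, d, f, g}
Tree: B1–B2, B2–B3, B3–B4, B4–B5
Each bag holds 4 vertices, so the decomposition has width 3, which upper-bounds the treewidth. For the lower bound: the 4 vertex sets {c,d}, {a,f}, {g}, {h} are disjoint, each induces a connected subgraph, and every pair is joined by at least one edge of G. Contracting each set to a single vertex therefore yields K_{4} as a minor, and since treewidth is minor-monotone, tw(G) ≥ tw(K_{4}) = 3. Hence tw(G) = 3 exactly.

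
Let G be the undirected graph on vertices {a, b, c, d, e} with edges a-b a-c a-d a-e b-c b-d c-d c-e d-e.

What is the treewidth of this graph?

A width-3 tree decomposition is:
Bags: B1 = {a, c, d, e}  B2 = {a, b, c, d}
Tree: B1–B2
Every bag has size at most 4, so the width is 4 − 1 = 3 and tw(G) ≤ 3. On the other hand G contains the 4-clique {a, c, d, e}. A clique must lie in a single bag of any decomposition, so no decomposition can have width below 3. Combining the bounds, tw(G) = 3.

3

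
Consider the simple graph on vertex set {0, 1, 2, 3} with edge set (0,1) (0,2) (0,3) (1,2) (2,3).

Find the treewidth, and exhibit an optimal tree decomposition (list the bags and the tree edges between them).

Every bag has size at most 3, so the width is 3 − 1 = 2 and tw(G) ≤ 2. On the other hand G contains the 3-clique {0, 1, 2}. A clique must lie in a single bag of any decomposition, so no decomposition can have width below 2. Therefore the treewidth is 2.

Treewidth 2.
One such decomposition:
Bags: B1 = {0, 2, 3}  B2 = {0, 1, 2}
Tree: B1–B2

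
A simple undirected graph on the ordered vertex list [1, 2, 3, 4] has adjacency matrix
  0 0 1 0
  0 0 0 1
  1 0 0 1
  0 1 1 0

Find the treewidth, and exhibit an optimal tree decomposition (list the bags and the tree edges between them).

Every bag has size at most 2, so the width is 2 − 1 = 1 and tw(G) ≤ 1. G has an edge, so its treewidth is at least 1. Hence tw(G) = 1 exactly.

Treewidth 1.
One such decomposition:
Bags: B1 = {1, 3}  B2 = {3, 4}  B3 = {2, 4}
Tree: B1–B2, B2–B3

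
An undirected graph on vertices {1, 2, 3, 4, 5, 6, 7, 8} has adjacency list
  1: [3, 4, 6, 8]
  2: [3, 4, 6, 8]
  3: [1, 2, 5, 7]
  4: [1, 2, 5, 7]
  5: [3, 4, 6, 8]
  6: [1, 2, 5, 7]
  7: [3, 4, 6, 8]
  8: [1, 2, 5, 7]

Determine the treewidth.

4

A width-4 tree decomposition is:
Bags: B1 = {3, 4, 5, 6, 8}  B2 = {2, 3, 4, 6, 8}  B3 = {1, 3, 4, 6, 8}  B4 = {3, 4, 6, 7, 8}
Tree: B1–B2, B2–B3, B3–B4
The largest bag has 5 vertices, giving width 4; this decomposition certifies tw(G) ≤ 4. For the lower bound: the 5 vertex sets {5,6}, {2,8}, {1,4}, {3}, {7} are disjoint, each induces a connected subgraph, and every pair is joined by at least one edge of G. Contracting each set to a single vertex therefore yields K_{5} as a minor, and since treewidth is minor-monotone, tw(G) ≥ tw(K_{5}) = 4. Combining the bounds, tw(G) = 4.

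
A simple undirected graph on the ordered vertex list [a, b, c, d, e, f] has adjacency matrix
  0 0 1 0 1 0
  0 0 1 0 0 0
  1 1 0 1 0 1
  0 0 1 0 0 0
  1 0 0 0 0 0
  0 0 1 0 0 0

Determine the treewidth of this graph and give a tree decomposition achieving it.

Treewidth 1.
One such decomposition:
Bags: B1 = {b, c}  B2 = {c, f}  B3 = {c, d}  B4 = {a, c}  B5 = {a, e}
Tree: B1–B2, B1–B3, B2–B4, B4–B5

Every bag has size at most 2, so the width is 2 − 1 = 1 and tw(G) ≤ 1. Any graph with an edge has treewidth ≥ 1, and G has the edge b–c. Hence tw(G) = 1 exactly.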